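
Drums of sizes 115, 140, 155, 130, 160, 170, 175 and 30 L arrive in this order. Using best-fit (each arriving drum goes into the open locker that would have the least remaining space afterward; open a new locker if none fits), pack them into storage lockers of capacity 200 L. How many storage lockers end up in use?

  115 → locker 1 (new)  [load 115/200]
  140 → locker 2 (new)  [load 140/200]
  155 → locker 3 (new)  [load 155/200]
  130 → locker 4 (new)  [load 130/200]
  160 → locker 5 (new)  [load 160/200]
  170 → locker 6 (new)  [load 170/200]
  175 → locker 7 (new)  [load 175/200]
  30 → locker 6  [load 200/200]
7 storage lockers opened.

7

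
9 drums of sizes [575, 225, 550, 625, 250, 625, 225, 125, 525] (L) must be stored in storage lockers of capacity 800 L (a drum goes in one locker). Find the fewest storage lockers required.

5

Total = 625 + 625 + 575 + 550 + 525 + 250 + 225 + 225 + 125 = 3725 L.
Lower bound: ⌈3725/800⌉ = 5 storage lockers.
A packing using 5 storage lockers:
  locker 1: 625 + 125 = 750
  locker 2: 625 = 625
  locker 3: 575 + 225 = 800
  locker 4: 550 + 250 = 800
  locker 5: 525 + 225 = 750
This matches the lower bound, so 5 is optimal.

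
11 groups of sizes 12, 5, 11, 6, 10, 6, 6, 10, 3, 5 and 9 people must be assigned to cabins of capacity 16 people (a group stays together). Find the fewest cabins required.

6

Total = 12 + 11 + 10 + 10 + 9 + 6 + 6 + 6 + 5 + 5 + 3 = 83 people.
Lower bound: ⌈83/16⌉ = 6 cabins.
A packing using 6 cabins:
  cabin 1: 12 + 3 = 15
  cabin 2: 11 + 5 = 16
  cabin 3: 10 + 6 = 16
  cabin 4: 10 + 6 = 16
  cabin 5: 9 + 6 = 15
  cabin 6: 5 = 5
This matches the lower bound, so 6 is optimal.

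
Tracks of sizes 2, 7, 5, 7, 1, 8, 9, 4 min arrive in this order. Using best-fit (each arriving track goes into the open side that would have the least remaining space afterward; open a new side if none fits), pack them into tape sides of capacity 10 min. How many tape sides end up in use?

5

  2 → side 1 (new)  [load 2/10]
  7 → side 1  [load 9/10]
  5 → side 2 (new)  [load 5/10]
  7 → side 3 (new)  [load 7/10]
  1 → side 1  [load 10/10]
  8 → side 4 (new)  [load 8/10]
  9 → side 5 (new)  [load 9/10]
  4 → side 2  [load 9/10]
5 tape sides opened.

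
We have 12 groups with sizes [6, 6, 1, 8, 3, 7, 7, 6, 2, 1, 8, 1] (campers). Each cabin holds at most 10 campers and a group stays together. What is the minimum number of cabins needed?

7

Total = 8 + 8 + 7 + 7 + 6 + 6 + 6 + 3 + 2 + 1 + 1 + 1 = 56 campers.
Lower bound: ⌈56/10⌉ = 6 cabins.
Also, 7 groups each exceed 5 campers, and no two of those can share a cabin, so at least 7 cabins are needed.
A packing using 7 cabins:
  cabin 1: 8 + 2 = 10
  cabin 2: 8 + 1 + 1 = 10
  cabin 3: 7 + 3 = 10
  cabin 4: 7 + 1 = 8
  cabin 5: 6 = 6
  cabin 6: 6 = 6
  cabin 7: 6 = 6
This matches the lower bound, so 7 is optimal.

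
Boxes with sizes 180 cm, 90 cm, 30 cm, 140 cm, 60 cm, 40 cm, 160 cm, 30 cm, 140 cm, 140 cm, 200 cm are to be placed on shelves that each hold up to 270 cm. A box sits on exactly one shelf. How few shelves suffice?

Total = 200 + 180 + 160 + 140 + 140 + 140 + 90 + 60 + 40 + 30 + 30 = 1210 cm.
Lower bound: ⌈1210/270⌉ = 5 shelves.
Also, 6 boxes each exceed 135 cm, and no two of those can share a shelf, so at least 6 shelves are needed.
A packing using 6 shelves:
  shelf 1: 200 + 60 = 260
  shelf 2: 180 + 90 = 270
  shelf 3: 160 + 40 + 30 + 30 = 260
  shelf 4: 140 = 140
  shelf 5: 140 = 140
  shelf 6: 140 = 140
This matches the lower bound, so 6 is optimal.

6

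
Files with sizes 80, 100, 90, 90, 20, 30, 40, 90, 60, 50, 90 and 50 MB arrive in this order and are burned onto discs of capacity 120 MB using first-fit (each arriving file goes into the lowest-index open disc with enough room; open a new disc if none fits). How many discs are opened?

  80 → disc 1 (new)  [load 80/120]
  100 → disc 2 (new)  [load 100/120]
  90 → disc 3 (new)  [load 90/120]
  90 → disc 4 (new)  [load 90/120]
  20 → disc 1  [load 100/120]
  30 → disc 3  [load 120/120]
  40 → disc 5 (new)  [load 40/120]
  90 → disc 6 (new)  [load 90/120]
  60 → disc 5  [load 100/120]
  50 → disc 7 (new)  [load 50/120]
  90 → disc 8 (new)  [load 90/120]
  50 → disc 7  [load 100/120]
8 discs opened.

8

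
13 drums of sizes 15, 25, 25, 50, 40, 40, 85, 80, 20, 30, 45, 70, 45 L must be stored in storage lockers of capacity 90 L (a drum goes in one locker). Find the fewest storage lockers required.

7

Total = 85 + 80 + 70 + 50 + 45 + 45 + 40 + 40 + 30 + 25 + 25 + 20 + 15 = 570 L.
Lower bound: ⌈570/90⌉ = 7 storage lockers.
A packing using 7 storage lockers:
  locker 1: 85 = 85
  locker 2: 80 = 80
  locker 3: 70 + 20 = 90
  locker 4: 50 + 40 = 90
  locker 5: 45 + 45 = 90
  locker 6: 40 + 30 + 15 = 85
  locker 7: 25 + 25 = 50
This matches the lower bound, so 7 is optimal.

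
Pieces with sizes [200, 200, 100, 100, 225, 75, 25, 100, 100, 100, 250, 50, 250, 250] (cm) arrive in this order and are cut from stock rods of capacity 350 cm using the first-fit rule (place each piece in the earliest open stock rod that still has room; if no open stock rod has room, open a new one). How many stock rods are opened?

  200 → stock rod 1 (new)  [load 200/350]
  200 → stock rod 2 (new)  [load 200/350]
  100 → stock rod 1  [load 300/350]
  100 → stock rod 2  [load 300/350]
  225 → stock rod 3 (new)  [load 225/350]
  75 → stock rod 3  [load 300/350]
  25 → stock rod 1  [load 325/350]
  100 → stock rod 4 (new)  [load 100/350]
  100 → stock rod 4  [load 200/350]
  100 → stock rod 4  [load 300/350]
  250 → stock rod 5 (new)  [load 250/350]
  50 → stock rod 2  [load 350/350]
  250 → stock rod 6 (new)  [load 250/350]
  250 → stock rod 7 (new)  [load 250/350]
7 stock rods opened.

7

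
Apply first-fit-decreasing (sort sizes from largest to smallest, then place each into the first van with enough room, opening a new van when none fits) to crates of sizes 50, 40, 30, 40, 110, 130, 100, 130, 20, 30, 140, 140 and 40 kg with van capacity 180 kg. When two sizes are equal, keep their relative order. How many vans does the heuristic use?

6

Sorted descending: 140, 140, 130, 130, 110, 100, 50, 40, 40, 40, 30, 30, 20.
  140 → van 1 (new)  [load 140/180]
  140 → van 2 (new)  [load 140/180]
  130 → van 3 (new)  [load 130/180]
  130 → van 4 (new)  [load 130/180]
  110 → van 5 (new)  [load 110/180]
  100 → van 6 (new)  [load 100/180]
  50 → van 3  [load 180/180]
  40 → van 1  [load 180/180]
  40 → van 2  [load 180/180]
  40 → van 4  [load 170/180]
  30 → van 5  [load 140/180]
  30 → van 5  [load 170/180]
  20 → van 6  [load 120/180]
6 vans opened.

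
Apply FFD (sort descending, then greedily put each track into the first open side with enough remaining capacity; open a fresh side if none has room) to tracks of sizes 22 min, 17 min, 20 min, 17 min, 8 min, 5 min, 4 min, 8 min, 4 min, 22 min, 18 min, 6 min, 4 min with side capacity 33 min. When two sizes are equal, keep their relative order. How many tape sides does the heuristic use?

6

Sorted descending: 22, 22, 20, 18, 17, 17, 8, 8, 6, 5, 4, 4, 4.
  22 → side 1 (new)  [load 22/33]
  22 → side 2 (new)  [load 22/33]
  20 → side 3 (new)  [load 20/33]
  18 → side 4 (new)  [load 18/33]
  17 → side 5 (new)  [load 17/33]
  17 → side 6 (new)  [load 17/33]
  8 → side 1  [load 30/33]
  8 → side 2  [load 30/33]
  6 → side 3  [load 26/33]
  5 → side 3  [load 31/33]
  4 → side 4  [load 22/33]
  4 → side 4  [load 26/33]
  4 → side 4  [load 30/33]
6 tape sides opened.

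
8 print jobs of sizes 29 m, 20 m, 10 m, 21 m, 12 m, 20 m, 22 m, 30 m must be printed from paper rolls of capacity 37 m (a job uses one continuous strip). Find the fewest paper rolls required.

6

Total = 30 + 29 + 22 + 21 + 20 + 20 + 12 + 10 = 164 m.
Lower bound: ⌈164/37⌉ = 5 paper rolls.
Also, 6 print jobs each exceed 37/2 m, and no two of those can share a roll, so at least 6 paper rolls are needed.
A packing using 6 paper rolls:
  roll 1: 30 = 30
  roll 2: 29 = 29
  roll 3: 22 + 12 = 34
  roll 4: 21 + 10 = 31
  roll 5: 20 = 20
  roll 6: 20 = 20
This matches the lower bound, so 6 is optimal.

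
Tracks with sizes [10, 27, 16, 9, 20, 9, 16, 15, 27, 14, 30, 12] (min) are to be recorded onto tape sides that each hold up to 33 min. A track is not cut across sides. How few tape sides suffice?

Total = 30 + 27 + 27 + 20 + 16 + 16 + 15 + 14 + 12 + 10 + 9 + 9 = 205 min.
Lower bound: ⌈205/33⌉ = 7 tape sides.
A packing using 7 tape sides:
  side 1: 30 = 30
  side 2: 27 = 27
  side 3: 27 = 27
  side 4: 20 + 12 = 32
  side 5: 16 + 16 = 32
  side 6: 15 + 14 = 29
  side 7: 10 + 9 + 9 = 28
This matches the lower bound, so 7 is optimal.

7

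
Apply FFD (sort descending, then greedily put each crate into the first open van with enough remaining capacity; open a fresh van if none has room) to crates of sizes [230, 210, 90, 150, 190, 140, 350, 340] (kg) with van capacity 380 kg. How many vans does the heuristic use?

Sorted descending: 350, 340, 230, 210, 190, 150, 140, 90.
  350 → van 1 (new)  [load 350/380]
  340 → van 2 (new)  [load 340/380]
  230 → van 3 (new)  [load 230/380]
  210 → van 4 (new)  [load 210/380]
  190 → van 5 (new)  [load 190/380]
  150 → van 3  [load 380/380]
  140 → van 4  [load 350/380]
  90 → van 5  [load 280/380]
5 vans opened.

5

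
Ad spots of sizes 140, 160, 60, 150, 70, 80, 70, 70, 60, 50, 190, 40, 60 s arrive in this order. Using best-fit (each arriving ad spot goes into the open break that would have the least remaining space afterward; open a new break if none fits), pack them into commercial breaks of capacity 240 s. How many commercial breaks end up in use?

  140 → break 1 (new)  [load 140/240]
  160 → break 2 (new)  [load 160/240]
  60 → break 2  [load 220/240]
  150 → break 3 (new)  [load 150/240]
  70 → break 3  [load 220/240]
  80 → break 1  [load 220/240]
  70 → break 4 (new)  [load 70/240]
  70 → break 4  [load 140/240]
  60 → break 4  [load 200/240]
  50 → break 5 (new)  [load 50/240]
  190 → break 5  [load 240/240]
  40 → break 4  [load 240/240]
  60 → break 6 (new)  [load 60/240]
6 commercial breaks opened.

6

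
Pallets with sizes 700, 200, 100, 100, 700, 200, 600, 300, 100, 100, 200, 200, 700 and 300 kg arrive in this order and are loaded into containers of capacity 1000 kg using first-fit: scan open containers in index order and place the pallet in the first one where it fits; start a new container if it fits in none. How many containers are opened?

5

  700 → container 1 (new)  [load 700/1000]
  200 → container 1  [load 900/1000]
  100 → container 1  [load 1000/1000]
  100 → container 2 (new)  [load 100/1000]
  700 → container 2  [load 800/1000]
  200 → container 2  [load 1000/1000]
  600 → container 3 (new)  [load 600/1000]
  300 → container 3  [load 900/1000]
  100 → container 3  [load 1000/1000]
  100 → container 4 (new)  [load 100/1000]
  200 → container 4  [load 300/1000]
  200 → container 4  [load 500/1000]
  700 → container 5 (new)  [load 700/1000]
  300 → container 4  [load 800/1000]
5 containers opened.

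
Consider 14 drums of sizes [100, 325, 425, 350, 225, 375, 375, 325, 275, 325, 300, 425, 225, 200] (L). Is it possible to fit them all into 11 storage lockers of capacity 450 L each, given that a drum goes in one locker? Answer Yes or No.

No

Total = 4250 L; ⌈4250/450⌉ = 10.
The bound of 10 does not rule out 11, but exhaustive search shows no assignment into 11 storage lockers of capacity 450 L exists — the minimum is 12.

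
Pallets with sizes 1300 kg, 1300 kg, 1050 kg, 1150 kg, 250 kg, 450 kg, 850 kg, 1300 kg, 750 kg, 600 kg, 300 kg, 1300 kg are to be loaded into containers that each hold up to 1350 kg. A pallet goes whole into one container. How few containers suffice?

9

Total = 1300 + 1300 + 1300 + 1300 + 1150 + 1050 + 850 + 750 + 600 + 450 + 300 + 250 = 10600 kg.
Lower bound: ⌈10600/1350⌉ = 8 containers.
A packing using 9 containers:
  container 1: 1300 = 1300
  container 2: 1300 = 1300
  container 3: 1300 = 1300
  container 4: 1300 = 1300
  container 5: 1150 = 1150
  container 6: 1050 + 300 = 1350
  container 7: 850 + 450 = 1300
  container 8: 750 + 600 = 1350
  container 9: 250 = 250
No arrangement into 8 containers stays within capacity, so 9 is optimal.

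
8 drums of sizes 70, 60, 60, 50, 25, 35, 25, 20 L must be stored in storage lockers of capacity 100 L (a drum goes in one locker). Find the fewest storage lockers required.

Total = 70 + 60 + 60 + 50 + 35 + 25 + 25 + 20 = 345 L.
Lower bound: ⌈345/100⌉ = 4 storage lockers.
A packing using 4 storage lockers:
  locker 1: 70 + 25 = 95
  locker 2: 60 + 35 = 95
  locker 3: 60 + 25 = 85
  locker 4: 50 + 20 = 70
This matches the lower bound, so 4 is optimal.

4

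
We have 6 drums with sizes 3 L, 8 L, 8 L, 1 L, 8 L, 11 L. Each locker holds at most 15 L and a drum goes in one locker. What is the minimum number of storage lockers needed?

Total = 11 + 8 + 8 + 8 + 3 + 1 = 39 L.
Lower bound: ⌈39/15⌉ = 3 storage lockers.
Also, 4 drums each exceed 15/2 L, and no two of those can share a locker, so at least 4 storage lockers are needed.
A packing using 4 storage lockers:
  locker 1: 11 + 3 + 1 = 15
  locker 2: 8 = 8
  locker 3: 8 = 8
  locker 4: 8 = 8
This matches the lower bound, so 4 is optimal.

4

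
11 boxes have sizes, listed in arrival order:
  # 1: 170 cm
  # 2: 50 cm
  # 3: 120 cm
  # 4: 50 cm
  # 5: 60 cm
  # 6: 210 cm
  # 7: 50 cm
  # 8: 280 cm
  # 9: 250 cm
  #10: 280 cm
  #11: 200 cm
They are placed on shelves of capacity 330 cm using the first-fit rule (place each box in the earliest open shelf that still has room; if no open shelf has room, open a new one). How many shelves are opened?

  170 → shelf 1 (new)  [load 170/330]
  50 → shelf 1  [load 220/330]
  120 → shelf 2 (new)  [load 120/330]
  50 → shelf 1  [load 270/330]
  60 → shelf 1  [load 330/330]
  210 → shelf 2  [load 330/330]
  50 → shelf 3 (new)  [load 50/330]
  280 → shelf 3  [load 330/330]
  250 → shelf 4 (new)  [load 250/330]
  280 → shelf 5 (new)  [load 280/330]
  200 → shelf 6 (new)  [load 200/330]
6 shelves opened.

6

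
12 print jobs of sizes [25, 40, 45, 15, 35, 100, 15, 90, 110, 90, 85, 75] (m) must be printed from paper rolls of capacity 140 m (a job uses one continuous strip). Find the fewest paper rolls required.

6

Total = 110 + 100 + 90 + 90 + 85 + 75 + 45 + 40 + 35 + 25 + 15 + 15 = 725 m.
Lower bound: ⌈725/140⌉ = 6 paper rolls.
A packing using 6 paper rolls:
  roll 1: 110 + 25 = 135
  roll 2: 100 + 40 = 140
  roll 3: 90 + 45 = 135
  roll 4: 90 + 35 + 15 = 140
  roll 5: 85 + 15 = 100
  roll 6: 75 = 75
This matches the lower bound, so 6 is optimal.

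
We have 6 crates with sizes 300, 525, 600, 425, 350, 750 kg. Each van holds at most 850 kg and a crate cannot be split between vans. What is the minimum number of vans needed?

4

Total = 750 + 600 + 525 + 425 + 350 + 300 = 2950 kg.
Lower bound: ⌈2950/850⌉ = 4 vans.
A packing using 4 vans:
  van 1: 750 = 750
  van 2: 600 = 600
  van 3: 525 + 300 = 825
  van 4: 425 + 350 = 775
This matches the lower bound, so 4 is optimal.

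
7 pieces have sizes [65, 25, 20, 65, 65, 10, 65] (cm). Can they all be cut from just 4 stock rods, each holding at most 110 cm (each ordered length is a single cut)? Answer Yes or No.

Yes

A valid assignment using 4 stock rods:
  stock rod 1: 65 + 25 + 20 = 110
  stock rod 2: 65 + 10 = 75
  stock rod 3: 65 = 65
  stock rod 4: 65 = 65
Every load is within 110 cm, so 4 stock rods suffice.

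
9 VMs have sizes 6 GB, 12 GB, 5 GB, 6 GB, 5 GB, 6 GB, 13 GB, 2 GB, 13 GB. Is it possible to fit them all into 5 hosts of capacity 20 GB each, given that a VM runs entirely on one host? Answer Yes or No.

A valid assignment using 4 hosts:
  host 1: 13 + 6 = 19
  host 2: 13 + 6 = 19
  host 3: 12 + 6 + 2 = 20
  host 4: 5 + 5 = 10
That uses only 4 ≤ 5, so 5 hosts are enough.

Yes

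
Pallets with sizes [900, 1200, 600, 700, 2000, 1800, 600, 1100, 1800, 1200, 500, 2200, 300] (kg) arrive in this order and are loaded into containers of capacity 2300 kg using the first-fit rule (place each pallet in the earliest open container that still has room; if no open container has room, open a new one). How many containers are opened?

7

  900 → container 1 (new)  [load 900/2300]
  1200 → container 1  [load 2100/2300]
  600 → container 2 (new)  [load 600/2300]
  700 → container 2  [load 1300/2300]
  2000 → container 3 (new)  [load 2000/2300]
  1800 → container 4 (new)  [load 1800/2300]
  600 → container 2  [load 1900/2300]
  1100 → container 5 (new)  [load 1100/2300]
  1800 → container 6 (new)  [load 1800/2300]
  1200 → container 5  [load 2300/2300]
  500 → container 4  [load 2300/2300]
  2200 → container 7 (new)  [load 2200/2300]
  300 → container 2  [load 2200/2300]
7 containers opened.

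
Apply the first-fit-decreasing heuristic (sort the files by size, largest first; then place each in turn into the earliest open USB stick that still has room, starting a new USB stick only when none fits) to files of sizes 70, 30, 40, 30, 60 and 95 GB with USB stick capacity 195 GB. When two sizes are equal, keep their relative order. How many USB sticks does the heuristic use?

Sorted descending: 95, 70, 60, 40, 30, 30.
  95 → USB stick 1 (new)  [load 95/195]
  70 → USB stick 1  [load 165/195]
  60 → USB stick 2 (new)  [load 60/195]
  40 → USB stick 2  [load 100/195]
  30 → USB stick 1  [load 195/195]
  30 → USB stick 2  [load 130/195]
2 USB sticks opened.

2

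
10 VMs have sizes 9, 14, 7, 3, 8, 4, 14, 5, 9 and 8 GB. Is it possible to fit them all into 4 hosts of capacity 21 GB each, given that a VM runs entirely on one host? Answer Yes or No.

A valid assignment using 4 hosts:
  host 1: 14 + 7 = 21
  host 2: 14 + 5 = 19
  host 3: 9 + 9 + 3 = 21
  host 4: 8 + 8 + 4 = 20
Every load is within 21 GB, so 4 hosts suffice.

Yes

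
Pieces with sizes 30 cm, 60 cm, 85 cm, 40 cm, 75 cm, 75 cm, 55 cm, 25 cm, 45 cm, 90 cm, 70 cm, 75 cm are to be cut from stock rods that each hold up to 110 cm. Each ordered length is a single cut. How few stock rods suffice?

Total = 90 + 85 + 75 + 75 + 75 + 70 + 60 + 55 + 45 + 40 + 30 + 25 = 725 cm.
Lower bound: ⌈725/110⌉ = 7 stock rods.
A packing using 8 stock rods:
  stock rod 1: 90 = 90
  stock rod 2: 85 + 25 = 110
  stock rod 3: 75 + 30 = 105
  stock rod 4: 75 = 75
  stock rod 5: 75 = 75
  stock rod 6: 70 + 40 = 110
  stock rod 7: 60 + 45 = 105
  stock rod 8: 55 = 55
No arrangement into 7 stock rods stays within capacity, so 8 is optimal.

8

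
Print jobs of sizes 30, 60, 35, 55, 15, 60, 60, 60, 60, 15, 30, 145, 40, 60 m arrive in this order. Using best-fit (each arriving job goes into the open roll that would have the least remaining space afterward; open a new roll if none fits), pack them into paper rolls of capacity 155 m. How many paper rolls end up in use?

  30 → roll 1 (new)  [load 30/155]
  60 → roll 1  [load 90/155]
  35 → roll 1  [load 125/155]
  55 → roll 2 (new)  [load 55/155]
  15 → roll 1  [load 140/155]
  60 → roll 2  [load 115/155]
  60 → roll 3 (new)  [load 60/155]
  60 → roll 3  [load 120/155]
  60 → roll 4 (new)  [load 60/155]
  15 → roll 1  [load 155/155]
  30 → roll 3  [load 150/155]
  145 → roll 5 (new)  [load 145/155]
  40 → roll 2  [load 155/155]
  60 → roll 4  [load 120/155]
5 paper rolls opened.

5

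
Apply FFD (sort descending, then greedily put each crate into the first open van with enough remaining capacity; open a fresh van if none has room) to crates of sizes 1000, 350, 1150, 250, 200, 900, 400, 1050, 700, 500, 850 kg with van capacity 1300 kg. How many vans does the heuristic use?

6

Sorted descending: 1150, 1050, 1000, 900, 850, 700, 500, 400, 350, 250, 200.
  1150 → van 1 (new)  [load 1150/1300]
  1050 → van 2 (new)  [load 1050/1300]
  1000 → van 3 (new)  [load 1000/1300]
  900 → van 4 (new)  [load 900/1300]
  850 → van 5 (new)  [load 850/1300]
  700 → van 6 (new)  [load 700/1300]
  500 → van 6  [load 1200/1300]
  400 → van 4  [load 1300/1300]
  350 → van 5  [load 1200/1300]
  250 → van 2  [load 1300/1300]
  200 → van 3  [load 1200/1300]
6 vans opened.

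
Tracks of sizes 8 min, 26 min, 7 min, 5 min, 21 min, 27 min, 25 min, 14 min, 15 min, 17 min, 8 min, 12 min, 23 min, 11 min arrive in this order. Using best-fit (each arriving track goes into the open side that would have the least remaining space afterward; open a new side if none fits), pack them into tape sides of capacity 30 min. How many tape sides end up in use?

  8 → side 1 (new)  [load 8/30]
  26 → side 2 (new)  [load 26/30]
  7 → side 1  [load 15/30]
  5 → side 1  [load 20/30]
  21 → side 3 (new)  [load 21/30]
  27 → side 4 (new)  [load 27/30]
  25 → side 5 (new)  [load 25/30]
  14 → side 6 (new)  [load 14/30]
  15 → side 6  [load 29/30]
  17 → side 7 (new)  [load 17/30]
  8 → side 3  [load 29/30]
  12 → side 7  [load 29/30]
  23 → side 8 (new)  [load 23/30]
  11 → side 9 (new)  [load 11/30]
9 tape sides opened.

9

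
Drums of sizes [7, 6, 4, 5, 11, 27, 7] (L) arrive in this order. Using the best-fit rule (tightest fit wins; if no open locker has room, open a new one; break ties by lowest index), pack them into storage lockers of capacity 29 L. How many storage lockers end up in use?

  7 → locker 1 (new)  [load 7/29]
  6 → locker 1  [load 13/29]
  4 → locker 1  [load 17/29]
  5 → locker 1  [load 22/29]
  11 → locker 2 (new)  [load 11/29]
  27 → locker 3 (new)  [load 27/29]
  7 → locker 1  [load 29/29]
3 storage lockers opened.

3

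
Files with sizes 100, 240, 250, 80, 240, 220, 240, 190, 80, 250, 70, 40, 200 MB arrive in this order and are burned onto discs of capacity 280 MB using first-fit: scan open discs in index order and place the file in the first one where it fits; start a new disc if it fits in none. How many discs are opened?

  100 → disc 1 (new)  [load 100/280]
  240 → disc 2 (new)  [load 240/280]
  250 → disc 3 (new)  [load 250/280]
  80 → disc 1  [load 180/280]
  240 → disc 4 (new)  [load 240/280]
  220 → disc 5 (new)  [load 220/280]
  240 → disc 6 (new)  [load 240/280]
  190 → disc 7 (new)  [load 190/280]
  80 → disc 1  [load 260/280]
  250 → disc 8 (new)  [load 250/280]
  70 → disc 7  [load 260/280]
  40 → disc 2  [load 280/280]
  200 → disc 9 (new)  [load 200/280]
9 discs opened.

9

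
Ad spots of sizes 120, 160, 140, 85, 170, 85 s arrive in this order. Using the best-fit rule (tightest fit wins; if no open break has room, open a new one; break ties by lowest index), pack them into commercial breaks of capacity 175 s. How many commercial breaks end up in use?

  120 → break 1 (new)  [load 120/175]
  160 → break 2 (new)  [load 160/175]
  140 → break 3 (new)  [load 140/175]
  85 → break 4 (new)  [load 85/175]
  170 → break 5 (new)  [load 170/175]
  85 → break 4  [load 170/175]
5 commercial breaks opened.

5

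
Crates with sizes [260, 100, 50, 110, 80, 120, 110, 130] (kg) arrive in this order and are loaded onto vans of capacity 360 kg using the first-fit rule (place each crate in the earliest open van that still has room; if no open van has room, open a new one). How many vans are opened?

3

  260 → van 1 (new)  [load 260/360]
  100 → van 1  [load 360/360]
  50 → van 2 (new)  [load 50/360]
  110 → van 2  [load 160/360]
  80 → van 2  [load 240/360]
  120 → van 2  [load 360/360]
  110 → van 3 (new)  [load 110/360]
  130 → van 3  [load 240/360]
3 vans opened.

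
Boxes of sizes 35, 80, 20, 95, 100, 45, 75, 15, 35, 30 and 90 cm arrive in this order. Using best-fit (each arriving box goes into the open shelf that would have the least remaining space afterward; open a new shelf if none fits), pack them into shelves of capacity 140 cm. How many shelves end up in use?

  35 → shelf 1 (new)  [load 35/140]
  80 → shelf 1  [load 115/140]
  20 → shelf 1  [load 135/140]
  95 → shelf 2 (new)  [load 95/140]
  100 → shelf 3 (new)  [load 100/140]
  45 → shelf 2  [load 140/140]
  75 → shelf 4 (new)  [load 75/140]
  15 → shelf 3  [load 115/140]
  35 → shelf 4  [load 110/140]
  30 → shelf 4  [load 140/140]
  90 → shelf 5 (new)  [load 90/140]
5 shelves opened.

5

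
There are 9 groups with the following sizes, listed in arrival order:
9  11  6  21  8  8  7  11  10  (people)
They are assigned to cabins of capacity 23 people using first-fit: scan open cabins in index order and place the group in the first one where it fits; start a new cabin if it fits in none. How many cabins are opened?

  9 → cabin 1 (new)  [load 9/23]
  11 → cabin 1  [load 20/23]
  6 → cabin 2 (new)  [load 6/23]
  21 → cabin 3 (new)  [load 21/23]
  8 → cabin 2  [load 14/23]
  8 → cabin 2  [load 22/23]
  7 → cabin 4 (new)  [load 7/23]
  11 → cabin 4  [load 18/23]
  10 → cabin 5 (new)  [load 10/23]
5 cabins opened.

5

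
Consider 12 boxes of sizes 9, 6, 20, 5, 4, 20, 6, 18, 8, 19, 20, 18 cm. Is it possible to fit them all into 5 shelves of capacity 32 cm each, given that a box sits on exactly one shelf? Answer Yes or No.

No

Total = 153 cm; ⌈153/32⌉ = 5.
6 boxes each exceed half the capacity and cannot share a shelf, forcing at least 6 shelves.
At least 6 shelves are required, but only 5 are allowed.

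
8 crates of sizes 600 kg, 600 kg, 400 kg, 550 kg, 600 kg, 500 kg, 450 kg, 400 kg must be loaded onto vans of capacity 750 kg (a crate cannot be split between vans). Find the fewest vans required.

8

Total = 600 + 600 + 600 + 550 + 500 + 450 + 400 + 400 = 4100 kg.
Lower bound: ⌈4100/750⌉ = 6 vans.
Also, 8 crates each exceed 375 kg, and no two of those can share a van, so at least 8 vans are needed.
A packing using 8 vans:
  van 1: 600 = 600
  van 2: 600 = 600
  van 3: 600 = 600
  van 4: 550 = 550
  van 5: 500 = 500
  van 6: 450 = 450
  van 7: 400 = 400
  van 8: 400 = 400
This matches the lower bound, so 8 is optimal.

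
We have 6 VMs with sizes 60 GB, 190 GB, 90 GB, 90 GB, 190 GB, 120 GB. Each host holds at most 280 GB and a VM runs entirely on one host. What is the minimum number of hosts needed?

Total = 190 + 190 + 120 + 90 + 90 + 60 = 740 GB.
Lower bound: ⌈740/280⌉ = 3 hosts.
A packing using 3 hosts:
  host 1: 190 + 90 = 280
  host 2: 190 + 90 = 280
  host 3: 120 + 60 = 180
This matches the lower bound, so 3 is optimal.

3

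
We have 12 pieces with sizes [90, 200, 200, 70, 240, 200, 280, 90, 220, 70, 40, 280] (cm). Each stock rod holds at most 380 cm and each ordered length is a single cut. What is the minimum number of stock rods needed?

Total = 280 + 280 + 240 + 220 + 200 + 200 + 200 + 90 + 90 + 70 + 70 + 40 = 1980 cm.
Lower bound: ⌈1980/380⌉ = 6 stock rods.
Also, 7 pieces each exceed 190 cm, and no two of those can share a stock rod, so at least 7 stock rods are needed.
A packing using 7 stock rods:
  stock rod 1: 280 + 90 = 370
  stock rod 2: 280 + 90 = 370
  stock rod 3: 240 + 70 + 70 = 380
  stock rod 4: 220 + 40 = 260
  stock rod 5: 200 = 200
  stock rod 6: 200 = 200
  stock rod 7: 200 = 200
This matches the lower bound, so 7 is optimal.

7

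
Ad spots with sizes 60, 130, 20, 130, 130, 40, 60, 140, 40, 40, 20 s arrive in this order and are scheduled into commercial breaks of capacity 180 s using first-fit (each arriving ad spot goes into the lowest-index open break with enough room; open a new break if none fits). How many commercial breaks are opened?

5

  60 → break 1 (new)  [load 60/180]
  130 → break 2 (new)  [load 130/180]
  20 → break 1  [load 80/180]
  130 → break 3 (new)  [load 130/180]
  130 → break 4 (new)  [load 130/180]
  40 → break 1  [load 120/180]
  60 → break 1  [load 180/180]
  140 → break 5 (new)  [load 140/180]
  40 → break 2  [load 170/180]
  40 → break 3  [load 170/180]
  20 → break 4  [load 150/180]
5 commercial breaks opened.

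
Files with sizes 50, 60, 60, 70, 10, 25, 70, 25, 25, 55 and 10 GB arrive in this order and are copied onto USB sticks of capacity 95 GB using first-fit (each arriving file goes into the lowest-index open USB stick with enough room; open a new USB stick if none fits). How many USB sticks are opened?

6

  50 → USB stick 1 (new)  [load 50/95]
  60 → USB stick 2 (new)  [load 60/95]
  60 → USB stick 3 (new)  [load 60/95]
  70 → USB stick 4 (new)  [load 70/95]
  10 → USB stick 1  [load 60/95]
  25 → USB stick 1  [load 85/95]
  70 → USB stick 5 (new)  [load 70/95]
  25 → USB stick 2  [load 85/95]
  25 → USB stick 3  [load 85/95]
  55 → USB stick 6 (new)  [load 55/95]
  10 → USB stick 1  [load 95/95]
6 USB sticks opened.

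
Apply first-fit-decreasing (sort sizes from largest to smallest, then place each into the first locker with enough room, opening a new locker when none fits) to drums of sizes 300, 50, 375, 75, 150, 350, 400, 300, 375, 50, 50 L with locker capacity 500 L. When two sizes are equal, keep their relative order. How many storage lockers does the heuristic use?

6

Sorted descending: 400, 375, 375, 350, 300, 300, 150, 75, 50, 50, 50.
  400 → locker 1 (new)  [load 400/500]
  375 → locker 2 (new)  [load 375/500]
  375 → locker 3 (new)  [load 375/500]
  350 → locker 4 (new)  [load 350/500]
  300 → locker 5 (new)  [load 300/500]
  300 → locker 6 (new)  [load 300/500]
  150 → locker 4  [load 500/500]
  75 → locker 1  [load 475/500]
  50 → locker 2  [load 425/500]
  50 → locker 2  [load 475/500]
  50 → locker 3  [load 425/500]
6 storage lockers opened.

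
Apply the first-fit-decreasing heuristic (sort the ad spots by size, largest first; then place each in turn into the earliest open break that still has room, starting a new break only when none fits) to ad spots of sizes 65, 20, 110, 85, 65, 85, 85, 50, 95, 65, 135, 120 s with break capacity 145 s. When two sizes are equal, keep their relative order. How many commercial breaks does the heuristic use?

9

Sorted descending: 135, 120, 110, 95, 85, 85, 85, 65, 65, 65, 50, 20.
  135 → break 1 (new)  [load 135/145]
  120 → break 2 (new)  [load 120/145]
  110 → break 3 (new)  [load 110/145]
  95 → break 4 (new)  [load 95/145]
  85 → break 5 (new)  [load 85/145]
  85 → break 6 (new)  [load 85/145]
  85 → break 7 (new)  [load 85/145]
  65 → break 8 (new)  [load 65/145]
  65 → break 8  [load 130/145]
  65 → break 9 (new)  [load 65/145]
  50 → break 4  [load 145/145]
  20 → break 2  [load 140/145]
9 commercial breaks opened.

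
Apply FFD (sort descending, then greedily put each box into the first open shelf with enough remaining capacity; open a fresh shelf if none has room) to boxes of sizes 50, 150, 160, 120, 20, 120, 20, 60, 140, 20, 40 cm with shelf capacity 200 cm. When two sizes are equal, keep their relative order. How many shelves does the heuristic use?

5

Sorted descending: 160, 150, 140, 120, 120, 60, 50, 40, 20, 20, 20.
  160 → shelf 1 (new)  [load 160/200]
  150 → shelf 2 (new)  [load 150/200]
  140 → shelf 3 (new)  [load 140/200]
  120 → shelf 4 (new)  [load 120/200]
  120 → shelf 5 (new)  [load 120/200]
  60 → shelf 3  [load 200/200]
  50 → shelf 2  [load 200/200]
  40 → shelf 1  [load 200/200]
  20 → shelf 4  [load 140/200]
  20 → shelf 4  [load 160/200]
  20 → shelf 4  [load 180/200]
5 shelves opened.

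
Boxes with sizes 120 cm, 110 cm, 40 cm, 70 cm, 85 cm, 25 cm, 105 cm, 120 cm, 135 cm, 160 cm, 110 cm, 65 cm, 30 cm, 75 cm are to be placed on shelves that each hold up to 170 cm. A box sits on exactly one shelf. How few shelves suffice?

9

Total = 160 + 135 + 120 + 120 + 110 + 110 + 105 + 85 + 75 + 70 + 65 + 40 + 30 + 25 = 1250 cm.
Lower bound: ⌈1250/170⌉ = 8 shelves.
A packing using 9 shelves:
  shelf 1: 160 = 160
  shelf 2: 135 + 30 = 165
  shelf 3: 120 + 40 = 160
  shelf 4: 120 + 25 = 145
  shelf 5: 110 = 110
  shelf 6: 110 = 110
  shelf 7: 105 + 65 = 170
  shelf 8: 85 + 75 = 160
  shelf 9: 70 = 70
No arrangement into 8 shelves stays within capacity, so 9 is optimal.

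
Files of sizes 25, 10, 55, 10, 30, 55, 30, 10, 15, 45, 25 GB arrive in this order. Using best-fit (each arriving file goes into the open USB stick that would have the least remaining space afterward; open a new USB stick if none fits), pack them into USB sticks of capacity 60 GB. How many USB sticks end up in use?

  25 → USB stick 1 (new)  [load 25/60]
  10 → USB stick 1  [load 35/60]
  55 → USB stick 2 (new)  [load 55/60]
  10 → USB stick 1  [load 45/60]
  30 → USB stick 3 (new)  [load 30/60]
  55 → USB stick 4 (new)  [load 55/60]
  30 → USB stick 3  [load 60/60]
  10 → USB stick 1  [load 55/60]
  15 → USB stick 5 (new)  [load 15/60]
  45 → USB stick 5  [load 60/60]
  25 → USB stick 6 (new)  [load 25/60]
6 USB sticks opened.

6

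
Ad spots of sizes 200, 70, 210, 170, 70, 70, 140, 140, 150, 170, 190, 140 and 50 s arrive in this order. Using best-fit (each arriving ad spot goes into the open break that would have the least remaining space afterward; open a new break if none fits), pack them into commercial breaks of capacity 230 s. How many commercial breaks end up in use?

  200 → break 1 (new)  [load 200/230]
  70 → break 2 (new)  [load 70/230]
  210 → break 3 (new)  [load 210/230]
  170 → break 4 (new)  [load 170/230]
  70 → break 2  [load 140/230]
  70 → break 2  [load 210/230]
  140 → break 5 (new)  [load 140/230]
  140 → break 6 (new)  [load 140/230]
  150 → break 7 (new)  [load 150/230]
  170 → break 8 (new)  [load 170/230]
  190 → break 9 (new)  [load 190/230]
  140 → break 10 (new)  [load 140/230]
  50 → break 4  [load 220/230]
10 commercial breaks opened.

10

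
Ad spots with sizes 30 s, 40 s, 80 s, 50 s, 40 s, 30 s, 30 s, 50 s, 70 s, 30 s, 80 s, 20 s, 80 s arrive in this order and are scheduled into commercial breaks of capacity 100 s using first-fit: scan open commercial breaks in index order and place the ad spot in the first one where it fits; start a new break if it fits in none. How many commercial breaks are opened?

7

  30 → break 1 (new)  [load 30/100]
  40 → break 1  [load 70/100]
  80 → break 2 (new)  [load 80/100]
  50 → break 3 (new)  [load 50/100]
  40 → break 3  [load 90/100]
  30 → break 1  [load 100/100]
  30 → break 4 (new)  [load 30/100]
  50 → break 4  [load 80/100]
  70 → break 5 (new)  [load 70/100]
  30 → break 5  [load 100/100]
  80 → break 6 (new)  [load 80/100]
  20 → break 2  [load 100/100]
  80 → break 7 (new)  [load 80/100]
7 commercial breaks opened.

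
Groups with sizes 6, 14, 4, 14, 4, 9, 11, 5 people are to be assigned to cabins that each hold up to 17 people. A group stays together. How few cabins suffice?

5

Total = 14 + 14 + 11 + 9 + 6 + 5 + 4 + 4 = 67 people.
Lower bound: ⌈67/17⌉ = 4 cabins.
A packing using 5 cabins:
  cabin 1: 14 = 14
  cabin 2: 14 = 14
  cabin 3: 11 + 6 = 17
  cabin 4: 9 + 5 = 14
  cabin 5: 4 + 4 = 8
No arrangement into 4 cabins stays within capacity, so 5 is optimal.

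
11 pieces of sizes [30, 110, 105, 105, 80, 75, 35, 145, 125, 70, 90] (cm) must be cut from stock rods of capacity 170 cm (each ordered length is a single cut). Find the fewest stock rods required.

Total = 145 + 125 + 110 + 105 + 105 + 90 + 80 + 75 + 70 + 35 + 30 = 970 cm.
Lower bound: ⌈970/170⌉ = 6 stock rods.
A packing using 7 stock rods:
  stock rod 1: 145 = 145
  stock rod 2: 125 + 35 = 160
  stock rod 3: 110 + 30 = 140
  stock rod 4: 105 = 105
  stock rod 5: 105 = 105
  stock rod 6: 90 + 80 = 170
  stock rod 7: 75 + 70 = 145
No arrangement into 6 stock rods stays within capacity, so 7 is optimal.

7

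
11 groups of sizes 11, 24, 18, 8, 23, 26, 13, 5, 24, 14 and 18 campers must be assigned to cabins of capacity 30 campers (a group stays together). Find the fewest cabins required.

7

Total = 26 + 24 + 24 + 23 + 18 + 18 + 14 + 13 + 11 + 8 + 5 = 184 campers.
Lower bound: ⌈184/30⌉ = 7 cabins.
A packing using 7 cabins:
  cabin 1: 26 = 26
  cabin 2: 24 + 5 = 29
  cabin 3: 24 = 24
  cabin 4: 23 = 23
  cabin 5: 18 + 11 = 29
  cabin 6: 18 + 8 = 26
  cabin 7: 14 + 13 = 27
This matches the lower bound, so 7 is optimal.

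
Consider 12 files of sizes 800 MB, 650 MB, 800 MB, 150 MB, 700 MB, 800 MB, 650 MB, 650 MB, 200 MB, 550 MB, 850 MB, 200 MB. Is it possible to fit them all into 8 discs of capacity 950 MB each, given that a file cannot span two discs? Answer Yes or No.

No

Total = 7000 MB; ⌈7000/950⌉ = 8.
9 files each exceed half the capacity and cannot share a disc, forcing at least 9 discs.
At least 9 discs are required, but only 8 are allowed.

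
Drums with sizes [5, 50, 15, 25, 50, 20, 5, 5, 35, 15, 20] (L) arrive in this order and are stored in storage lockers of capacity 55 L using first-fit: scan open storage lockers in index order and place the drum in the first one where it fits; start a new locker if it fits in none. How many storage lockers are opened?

  5 → locker 1 (new)  [load 5/55]
  50 → locker 1  [load 55/55]
  15 → locker 2 (new)  [load 15/55]
  25 → locker 2  [load 40/55]
  50 → locker 3 (new)  [load 50/55]
  20 → locker 4 (new)  [load 20/55]
  5 → locker 2  [load 45/55]
  5 → locker 2  [load 50/55]
  35 → locker 4  [load 55/55]
  15 → locker 5 (new)  [load 15/55]
  20 → locker 5  [load 35/55]
5 storage lockers opened.

5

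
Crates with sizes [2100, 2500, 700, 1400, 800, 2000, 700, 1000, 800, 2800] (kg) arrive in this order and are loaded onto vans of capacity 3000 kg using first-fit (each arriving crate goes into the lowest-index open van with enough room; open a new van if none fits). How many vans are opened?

  2100 → van 1 (new)  [load 2100/3000]
  2500 → van 2 (new)  [load 2500/3000]
  700 → van 1  [load 2800/3000]
  1400 → van 3 (new)  [load 1400/3000]
  800 → van 3  [load 2200/3000]
  2000 → van 4 (new)  [load 2000/3000]
  700 → van 3  [load 2900/3000]
  1000 → van 4  [load 3000/3000]
  800 → van 5 (new)  [load 800/3000]
  2800 → van 6 (new)  [load 2800/3000]
6 vans opened.

6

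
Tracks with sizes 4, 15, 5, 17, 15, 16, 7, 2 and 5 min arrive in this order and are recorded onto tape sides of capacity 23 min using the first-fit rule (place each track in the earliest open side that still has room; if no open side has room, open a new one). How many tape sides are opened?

4

  4 → side 1 (new)  [load 4/23]
  15 → side 1  [load 19/23]
  5 → side 2 (new)  [load 5/23]
  17 → side 2  [load 22/23]
  15 → side 3 (new)  [load 15/23]
  16 → side 4 (new)  [load 16/23]
  7 → side 3  [load 22/23]
  2 → side 1  [load 21/23]
  5 → side 4  [load 21/23]
4 tape sides opened.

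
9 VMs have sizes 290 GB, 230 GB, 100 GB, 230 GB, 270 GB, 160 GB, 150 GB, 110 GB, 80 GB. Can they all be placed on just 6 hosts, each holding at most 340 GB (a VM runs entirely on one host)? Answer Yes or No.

A valid assignment using 6 hosts:
  host 1: 290 = 290
  host 2: 270 = 270
  host 3: 230 + 110 = 340
  host 4: 230 + 100 = 330
  host 5: 160 + 150 = 310
  host 6: 80 = 80
Every load is within 340 GB, so 6 hosts suffice.

Yes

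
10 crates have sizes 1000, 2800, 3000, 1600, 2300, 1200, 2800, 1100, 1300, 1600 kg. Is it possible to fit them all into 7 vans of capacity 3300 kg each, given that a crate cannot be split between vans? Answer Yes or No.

Yes

A valid assignment using 7 vans:
  van 1: 3000 = 3000
  van 2: 2800 = 2800
  van 3: 2800 = 2800
  van 4: 2300 + 1000 = 3300
  van 5: 1600 + 1600 = 3200
  van 6: 1300 + 1200 = 2500
  van 7: 1100 = 1100
Every load is within 3300 kg, so 7 vans suffice.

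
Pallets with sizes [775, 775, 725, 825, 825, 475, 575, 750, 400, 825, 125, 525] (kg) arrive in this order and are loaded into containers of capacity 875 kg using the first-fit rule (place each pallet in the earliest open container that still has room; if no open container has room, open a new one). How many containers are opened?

  775 → container 1 (new)  [load 775/875]
  775 → container 2 (new)  [load 775/875]
  725 → container 3 (new)  [load 725/875]
  825 → container 4 (new)  [load 825/875]
  825 → container 5 (new)  [load 825/875]
  475 → container 6 (new)  [load 475/875]
  575 → container 7 (new)  [load 575/875]
  750 → container 8 (new)  [load 750/875]
  400 → container 6  [load 875/875]
  825 → container 9 (new)  [load 825/875]
  125 → container 3  [load 850/875]
  525 → container 10 (new)  [load 525/875]
10 containers opened.

10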